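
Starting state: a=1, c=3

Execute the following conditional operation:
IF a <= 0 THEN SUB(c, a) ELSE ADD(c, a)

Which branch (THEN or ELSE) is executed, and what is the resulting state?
Branch: ELSE, Final state: a=1, c=4

Evaluating condition: a <= 0
a = 1
Condition is False, so ELSE branch executes
After ADD(c, a): a=1, c=4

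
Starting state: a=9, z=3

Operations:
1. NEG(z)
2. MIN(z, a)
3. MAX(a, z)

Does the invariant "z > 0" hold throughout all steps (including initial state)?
No, violated after step 1

The invariant is violated after step 1.

State at each step:
Initial: a=9, z=3
After step 1: a=9, z=-3
After step 2: a=9, z=-3
After step 3: a=9, z=-3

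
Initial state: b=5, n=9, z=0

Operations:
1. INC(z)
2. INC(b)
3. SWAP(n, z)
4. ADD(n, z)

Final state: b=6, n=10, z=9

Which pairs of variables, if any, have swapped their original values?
None

Comparing initial and final values:
z: 0 → 9
b: 5 → 6
n: 9 → 10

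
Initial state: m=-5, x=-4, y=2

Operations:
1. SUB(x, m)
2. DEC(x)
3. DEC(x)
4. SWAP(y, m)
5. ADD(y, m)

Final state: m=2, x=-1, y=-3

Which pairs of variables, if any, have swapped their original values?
None

Comparing initial and final values:
m: -5 → 2
x: -4 → -1
y: 2 → -3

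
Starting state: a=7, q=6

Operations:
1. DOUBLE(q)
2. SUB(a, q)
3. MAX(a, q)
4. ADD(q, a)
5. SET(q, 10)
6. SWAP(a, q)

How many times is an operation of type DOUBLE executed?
1

Counting DOUBLE operations:
Step 1: DOUBLE(q) ← DOUBLE
Total: 1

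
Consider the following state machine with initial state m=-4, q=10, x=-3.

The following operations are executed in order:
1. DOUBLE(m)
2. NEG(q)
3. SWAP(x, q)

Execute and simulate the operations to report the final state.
{m: -8, q: -3, x: -10}

Step-by-step execution:
Initial: m=-4, q=10, x=-3
After step 1 (DOUBLE(m)): m=-8, q=10, x=-3
After step 2 (NEG(q)): m=-8, q=-10, x=-3
After step 3 (SWAP(x, q)): m=-8, q=-3, x=-10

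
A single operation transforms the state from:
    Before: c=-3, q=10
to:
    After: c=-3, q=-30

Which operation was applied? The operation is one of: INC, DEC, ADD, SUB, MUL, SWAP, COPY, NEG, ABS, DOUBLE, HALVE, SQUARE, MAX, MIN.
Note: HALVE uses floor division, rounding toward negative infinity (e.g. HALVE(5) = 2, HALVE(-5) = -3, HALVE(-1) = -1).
MUL(q, c)

Analyzing the change:
Before: c=-3, q=10
After: c=-3, q=-30
Variable q changed from 10 to -30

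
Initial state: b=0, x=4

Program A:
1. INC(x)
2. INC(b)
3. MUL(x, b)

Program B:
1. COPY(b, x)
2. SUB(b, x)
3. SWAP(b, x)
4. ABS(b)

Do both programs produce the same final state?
No

Program A final state: b=1, x=5
Program B final state: b=4, x=0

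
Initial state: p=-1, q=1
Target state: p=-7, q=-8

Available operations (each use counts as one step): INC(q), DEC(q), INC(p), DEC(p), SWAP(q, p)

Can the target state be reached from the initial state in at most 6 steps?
No

The target state cannot be reached within 6 steps.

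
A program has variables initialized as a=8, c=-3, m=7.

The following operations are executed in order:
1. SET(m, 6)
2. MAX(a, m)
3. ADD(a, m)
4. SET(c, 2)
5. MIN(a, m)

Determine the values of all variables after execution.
{a: 6, c: 2, m: 6}

Step-by-step execution:
Initial: a=8, c=-3, m=7
After step 1 (SET(m, 6)): a=8, c=-3, m=6
After step 2 (MAX(a, m)): a=8, c=-3, m=6
After step 3 (ADD(a, m)): a=14, c=-3, m=6
After step 4 (SET(c, 2)): a=14, c=2, m=6
After step 5 (MIN(a, m)): a=6, c=2, m=6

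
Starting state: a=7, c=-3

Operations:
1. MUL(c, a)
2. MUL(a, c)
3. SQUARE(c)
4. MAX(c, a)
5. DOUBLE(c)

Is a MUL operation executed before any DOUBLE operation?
Yes

First MUL: step 1
First DOUBLE: step 5
Since 1 < 5, MUL comes first.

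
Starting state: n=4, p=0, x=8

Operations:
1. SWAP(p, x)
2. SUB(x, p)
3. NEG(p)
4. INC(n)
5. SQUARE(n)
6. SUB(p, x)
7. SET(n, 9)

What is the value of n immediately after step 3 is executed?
n = 4

Tracing n through execution:
Initial: n = 4
After step 1 (SWAP(p, x)): n = 4
After step 2 (SUB(x, p)): n = 4
After step 3 (NEG(p)): n = 4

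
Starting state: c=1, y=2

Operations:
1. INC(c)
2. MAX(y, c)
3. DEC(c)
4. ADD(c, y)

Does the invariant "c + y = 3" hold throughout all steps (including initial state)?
No, violated after step 1

The invariant is violated after step 1.

State at each step:
Initial: c=1, y=2
After step 1: c=2, y=2
After step 2: c=2, y=2
After step 3: c=1, y=2
After step 4: c=3, y=2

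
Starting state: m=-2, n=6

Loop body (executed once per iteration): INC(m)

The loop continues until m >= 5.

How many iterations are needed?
7

Tracing iterations:
Initial: m=-2, n=6
After iteration 1: m=-1, n=6
After iteration 2: m=0, n=6
After iteration 3: m=1, n=6
After iteration 4: m=2, n=6
After iteration 5: m=3, n=6
After iteration 6: m=4, n=6
After iteration 7: m=5, n=6
m >= 5 now holds, so the loop exits after 7 iterations.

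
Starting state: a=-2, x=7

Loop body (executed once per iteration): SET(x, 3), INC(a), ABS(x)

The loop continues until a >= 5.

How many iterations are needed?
7

Tracing iterations:
Initial: a=-2, x=7
After iteration 1: a=-1, x=3
After iteration 2: a=0, x=3
After iteration 3: a=1, x=3
After iteration 4: a=2, x=3
After iteration 5: a=3, x=3
After iteration 6: a=4, x=3
After iteration 7: a=5, x=3
a >= 5 now holds, so the loop exits after 7 iterations.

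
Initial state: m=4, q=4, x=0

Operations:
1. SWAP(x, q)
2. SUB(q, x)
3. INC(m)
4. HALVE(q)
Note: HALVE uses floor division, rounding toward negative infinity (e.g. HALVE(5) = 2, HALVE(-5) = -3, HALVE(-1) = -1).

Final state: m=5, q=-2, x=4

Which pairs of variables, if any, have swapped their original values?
None

Comparing initial and final values:
q: 4 → -2
m: 4 → 5
x: 0 → 4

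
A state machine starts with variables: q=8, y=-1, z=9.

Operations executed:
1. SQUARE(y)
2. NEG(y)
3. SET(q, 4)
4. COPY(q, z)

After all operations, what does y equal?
y = -1

Tracing execution:
Step 1: SQUARE(y) → y = 1
Step 2: NEG(y) → y = -1
Step 3: SET(q, 4) → y = -1
Step 4: COPY(q, z) → y = -1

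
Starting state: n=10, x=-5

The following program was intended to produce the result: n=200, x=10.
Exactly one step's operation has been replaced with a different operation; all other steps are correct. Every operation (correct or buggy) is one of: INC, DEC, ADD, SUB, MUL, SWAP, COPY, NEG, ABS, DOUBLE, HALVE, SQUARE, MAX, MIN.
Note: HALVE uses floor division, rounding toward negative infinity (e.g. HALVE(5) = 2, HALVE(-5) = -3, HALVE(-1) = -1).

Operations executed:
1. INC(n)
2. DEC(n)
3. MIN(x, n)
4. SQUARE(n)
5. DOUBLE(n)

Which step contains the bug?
Step 3

Trace with buggy code:
Initial: n=10, x=-5
After step 1: n=11, x=-5
After step 2: n=10, x=-5
After step 3: n=10, x=-5
After step 4: n=100, x=-5
After step 5: n=200, x=-5
Actual final n=200, x=-5 ≠ expected n=200, x=10.
Step 3 is the only position where a single-operation replacement can produce the expected result.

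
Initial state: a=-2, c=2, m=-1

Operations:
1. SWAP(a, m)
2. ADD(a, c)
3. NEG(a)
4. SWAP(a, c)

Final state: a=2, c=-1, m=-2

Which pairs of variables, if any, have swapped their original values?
None

Comparing initial and final values:
m: -1 → -2
a: -2 → 2
c: 2 → -1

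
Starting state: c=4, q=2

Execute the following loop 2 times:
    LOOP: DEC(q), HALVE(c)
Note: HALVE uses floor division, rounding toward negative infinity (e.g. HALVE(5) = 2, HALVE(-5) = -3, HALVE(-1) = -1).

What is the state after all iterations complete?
c=1, q=0

Iteration trace:
Start: c=4, q=2
After iteration 1: c=2, q=1
After iteration 2: c=1, q=0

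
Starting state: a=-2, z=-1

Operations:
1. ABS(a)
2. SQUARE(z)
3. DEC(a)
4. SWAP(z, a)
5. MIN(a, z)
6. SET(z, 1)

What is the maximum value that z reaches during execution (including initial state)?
1

Values of z at each step:
Initial: z = -1
After step 1: z = -1
After step 2: z = 1 ← maximum
After step 3: z = 1
After step 4: z = 1
After step 5: z = 1
After step 6: z = 1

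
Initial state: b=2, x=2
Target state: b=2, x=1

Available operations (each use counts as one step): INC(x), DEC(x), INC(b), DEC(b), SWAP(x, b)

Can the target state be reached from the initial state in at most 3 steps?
Yes

Path (1 step): DEC(x)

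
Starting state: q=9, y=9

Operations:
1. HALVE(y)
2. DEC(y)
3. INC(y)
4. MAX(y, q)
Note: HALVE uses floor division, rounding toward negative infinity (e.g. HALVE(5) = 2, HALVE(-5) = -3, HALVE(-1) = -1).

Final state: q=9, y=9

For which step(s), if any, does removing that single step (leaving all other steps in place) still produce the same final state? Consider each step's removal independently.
Step(s) 1, 2, 3

Testing removal of each single step:
Without step 1: final = q=9, y=9 (same)
Without step 2: final = q=9, y=9 (same)
Without step 3: final = q=9, y=9 (same)
Without step 4: final = q=9, y=4 (different)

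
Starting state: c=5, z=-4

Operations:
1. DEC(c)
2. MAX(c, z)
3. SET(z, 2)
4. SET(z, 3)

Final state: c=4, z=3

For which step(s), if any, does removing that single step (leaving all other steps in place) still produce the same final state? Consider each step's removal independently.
Step(s) 2, 3

Testing removal of each single step:
Without step 1: final = c=5, z=3 (different)
Without step 2: final = c=4, z=3 (same)
Without step 3: final = c=4, z=3 (same)
Without step 4: final = c=4, z=2 (different)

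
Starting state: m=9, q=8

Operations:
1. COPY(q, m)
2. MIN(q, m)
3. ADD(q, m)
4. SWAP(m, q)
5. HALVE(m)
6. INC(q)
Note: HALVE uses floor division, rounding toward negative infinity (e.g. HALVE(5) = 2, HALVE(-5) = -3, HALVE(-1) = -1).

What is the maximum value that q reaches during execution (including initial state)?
18

Values of q at each step:
Initial: q = 8
After step 1: q = 9
After step 2: q = 9
After step 3: q = 18 ← maximum
After step 4: q = 9
After step 5: q = 9
After step 6: q = 10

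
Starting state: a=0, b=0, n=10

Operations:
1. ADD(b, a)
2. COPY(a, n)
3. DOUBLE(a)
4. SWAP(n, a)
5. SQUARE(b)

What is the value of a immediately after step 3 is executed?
a = 20

Tracing a through execution:
Initial: a = 0
After step 1 (ADD(b, a)): a = 0
After step 2 (COPY(a, n)): a = 10
After step 3 (DOUBLE(a)): a = 20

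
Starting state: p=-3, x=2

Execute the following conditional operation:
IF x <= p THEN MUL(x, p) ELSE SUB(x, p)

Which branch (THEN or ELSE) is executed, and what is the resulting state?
Branch: ELSE, Final state: p=-3, x=5

Evaluating condition: x <= p
x = 2, p = -3
Condition is False, so ELSE branch executes
After SUB(x, p): p=-3, x=5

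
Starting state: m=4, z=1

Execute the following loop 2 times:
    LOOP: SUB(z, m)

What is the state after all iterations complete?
m=4, z=-7

Iteration trace:
Start: m=4, z=1
After iteration 1: m=4, z=-3
After iteration 2: m=4, z=-7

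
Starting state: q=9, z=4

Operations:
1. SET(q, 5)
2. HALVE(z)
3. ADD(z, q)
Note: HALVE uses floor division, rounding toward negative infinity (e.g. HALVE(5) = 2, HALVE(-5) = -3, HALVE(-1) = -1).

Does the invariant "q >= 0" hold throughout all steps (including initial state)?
Yes

The invariant holds at every step.

State at each step:
Initial: q=9, z=4
After step 1: q=5, z=4
After step 2: q=5, z=2
After step 3: q=5, z=7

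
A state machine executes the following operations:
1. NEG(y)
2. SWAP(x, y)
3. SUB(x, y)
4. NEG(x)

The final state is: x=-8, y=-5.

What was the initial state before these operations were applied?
x=-5, y=-3

Working backwards:
Final state: x=-8, y=-5
Before step 4 (NEG(x)): x=8, y=-5
Before step 3 (SUB(x, y)): x=3, y=-5
Before step 2 (SWAP(x, y)): x=-5, y=3
Before step 1 (NEG(y)): x=-5, y=-3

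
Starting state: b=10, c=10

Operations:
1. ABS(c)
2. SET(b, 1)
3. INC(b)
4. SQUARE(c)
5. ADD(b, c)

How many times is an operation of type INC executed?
1

Counting INC operations:
Step 3: INC(b) ← INC
Total: 1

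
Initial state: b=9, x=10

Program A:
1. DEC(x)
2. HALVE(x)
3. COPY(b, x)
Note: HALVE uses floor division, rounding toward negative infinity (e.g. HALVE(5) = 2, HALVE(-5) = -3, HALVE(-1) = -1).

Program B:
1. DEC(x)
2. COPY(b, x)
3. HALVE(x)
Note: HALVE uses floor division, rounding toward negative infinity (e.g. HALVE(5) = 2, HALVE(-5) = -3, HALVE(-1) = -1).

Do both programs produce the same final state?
No

Program A final state: b=4, x=4
Program B final state: b=9, x=4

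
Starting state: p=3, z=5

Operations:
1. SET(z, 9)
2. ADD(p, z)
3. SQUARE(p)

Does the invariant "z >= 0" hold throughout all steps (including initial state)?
Yes

The invariant holds at every step.

State at each step:
Initial: p=3, z=5
After step 1: p=3, z=9
After step 2: p=12, z=9
After step 3: p=144, z=9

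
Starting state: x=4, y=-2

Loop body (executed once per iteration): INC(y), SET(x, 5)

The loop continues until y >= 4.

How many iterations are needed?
6

Tracing iterations:
Initial: x=4, y=-2
After iteration 1: x=5, y=-1
After iteration 2: x=5, y=0
After iteration 3: x=5, y=1
After iteration 4: x=5, y=2
After iteration 5: x=5, y=3
After iteration 6: x=5, y=4
y >= 4 now holds, so the loop exits after 6 iterations.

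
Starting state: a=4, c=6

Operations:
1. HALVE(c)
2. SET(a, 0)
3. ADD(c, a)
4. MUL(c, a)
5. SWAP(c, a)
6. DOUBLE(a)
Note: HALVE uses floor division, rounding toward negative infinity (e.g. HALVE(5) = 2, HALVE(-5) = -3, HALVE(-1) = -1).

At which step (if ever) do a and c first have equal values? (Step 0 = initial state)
Step 4

a and c first become equal after step 4.

Comparing values at each step:
Initial: a=4, c=6
After step 1: a=4, c=3
After step 2: a=0, c=3
After step 3: a=0, c=3
After step 4: a=0, c=0 ← equal!
After step 5: a=0, c=0 ← equal!
After step 6: a=0, c=0 ← equal!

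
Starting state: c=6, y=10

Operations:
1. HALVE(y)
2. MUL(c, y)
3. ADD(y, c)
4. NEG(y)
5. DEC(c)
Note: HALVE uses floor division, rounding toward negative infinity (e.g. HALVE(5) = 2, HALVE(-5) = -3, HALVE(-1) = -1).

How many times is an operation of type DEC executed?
1

Counting DEC operations:
Step 5: DEC(c) ← DEC
Total: 1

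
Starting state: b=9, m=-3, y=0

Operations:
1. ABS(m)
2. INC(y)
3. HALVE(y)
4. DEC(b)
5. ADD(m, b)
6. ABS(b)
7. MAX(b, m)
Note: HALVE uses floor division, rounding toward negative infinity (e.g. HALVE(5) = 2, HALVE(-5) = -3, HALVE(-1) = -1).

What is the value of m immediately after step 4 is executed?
m = 3

Tracing m through execution:
Initial: m = -3
After step 1 (ABS(m)): m = 3
After step 2 (INC(y)): m = 3
After step 3 (HALVE(y)): m = 3
After step 4 (DEC(b)): m = 3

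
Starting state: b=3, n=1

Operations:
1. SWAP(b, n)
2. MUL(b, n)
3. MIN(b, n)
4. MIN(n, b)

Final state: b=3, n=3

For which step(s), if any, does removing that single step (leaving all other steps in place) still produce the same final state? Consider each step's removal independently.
Step(s) 3, 4

Testing removal of each single step:
Without step 1: final = b=1, n=1 (different)
Without step 2: final = b=1, n=1 (different)
Without step 3: final = b=3, n=3 (same)
Without step 4: final = b=3, n=3 (same)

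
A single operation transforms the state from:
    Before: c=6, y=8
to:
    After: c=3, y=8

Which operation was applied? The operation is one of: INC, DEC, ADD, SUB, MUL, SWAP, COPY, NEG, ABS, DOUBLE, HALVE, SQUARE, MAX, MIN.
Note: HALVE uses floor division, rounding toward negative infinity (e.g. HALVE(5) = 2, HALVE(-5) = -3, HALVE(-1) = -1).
HALVE(c)

Analyzing the change:
Before: c=6, y=8
After: c=3, y=8
Variable c changed from 6 to 3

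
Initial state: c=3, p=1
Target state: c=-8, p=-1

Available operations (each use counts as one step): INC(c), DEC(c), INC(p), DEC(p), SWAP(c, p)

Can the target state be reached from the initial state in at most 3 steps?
No

The target state cannot be reached within 3 steps.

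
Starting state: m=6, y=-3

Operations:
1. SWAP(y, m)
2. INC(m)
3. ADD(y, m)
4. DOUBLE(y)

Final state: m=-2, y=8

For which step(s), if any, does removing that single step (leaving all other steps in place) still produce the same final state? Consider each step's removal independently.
None - removing any single step changes the final result

Testing removal of each single step:
Without step 1: final = m=7, y=8 (different)
Without step 2: final = m=-3, y=6 (different)
Without step 3: final = m=-2, y=12 (different)
Without step 4: final = m=-2, y=4 (different)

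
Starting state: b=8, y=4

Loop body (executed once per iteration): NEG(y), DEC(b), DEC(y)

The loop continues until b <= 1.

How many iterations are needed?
7

Tracing iterations:
Initial: b=8, y=4
After iteration 1: b=7, y=-5
After iteration 2: b=6, y=4
After iteration 3: b=5, y=-5
After iteration 4: b=4, y=4
After iteration 5: b=3, y=-5
After iteration 6: b=2, y=4
After iteration 7: b=1, y=-5
b <= 1 now holds, so the loop exits after 7 iterations.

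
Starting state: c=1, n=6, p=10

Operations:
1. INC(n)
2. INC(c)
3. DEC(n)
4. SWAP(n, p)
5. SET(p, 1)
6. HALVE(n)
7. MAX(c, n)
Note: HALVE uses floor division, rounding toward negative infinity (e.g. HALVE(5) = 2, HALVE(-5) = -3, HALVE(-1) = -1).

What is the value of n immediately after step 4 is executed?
n = 10

Tracing n through execution:
Initial: n = 6
After step 1 (INC(n)): n = 7
After step 2 (INC(c)): n = 7
After step 3 (DEC(n)): n = 6
After step 4 (SWAP(n, p)): n = 10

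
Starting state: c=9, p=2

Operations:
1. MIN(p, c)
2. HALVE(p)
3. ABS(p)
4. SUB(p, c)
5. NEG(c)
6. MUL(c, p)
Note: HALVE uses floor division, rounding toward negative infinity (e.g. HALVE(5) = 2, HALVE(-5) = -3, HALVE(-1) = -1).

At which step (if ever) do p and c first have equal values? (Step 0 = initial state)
Never

p and c never become equal during execution.

Comparing values at each step:
Initial: p=2, c=9
After step 1: p=2, c=9
After step 2: p=1, c=9
After step 3: p=1, c=9
After step 4: p=-8, c=9
After step 5: p=-8, c=-9
After step 6: p=-8, c=72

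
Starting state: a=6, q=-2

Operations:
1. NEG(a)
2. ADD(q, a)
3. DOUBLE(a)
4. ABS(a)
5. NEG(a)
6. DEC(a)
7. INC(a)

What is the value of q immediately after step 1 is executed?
q = -2

Tracing q through execution:
Initial: q = -2
After step 1 (NEG(a)): q = -2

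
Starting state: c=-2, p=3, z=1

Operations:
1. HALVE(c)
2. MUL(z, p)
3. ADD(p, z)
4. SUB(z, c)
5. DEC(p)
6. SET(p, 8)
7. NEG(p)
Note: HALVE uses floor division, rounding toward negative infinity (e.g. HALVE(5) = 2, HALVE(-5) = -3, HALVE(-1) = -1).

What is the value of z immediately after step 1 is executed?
z = 1

Tracing z through execution:
Initial: z = 1
After step 1 (HALVE(c)): z = 1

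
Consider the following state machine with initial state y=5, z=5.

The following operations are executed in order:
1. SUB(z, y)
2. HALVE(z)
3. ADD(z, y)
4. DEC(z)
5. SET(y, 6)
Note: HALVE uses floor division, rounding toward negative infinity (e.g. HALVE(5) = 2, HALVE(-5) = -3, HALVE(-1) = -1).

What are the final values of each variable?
{y: 6, z: 4}

Step-by-step execution:
Initial: y=5, z=5
After step 1 (SUB(z, y)): y=5, z=0
After step 2 (HALVE(z)): y=5, z=0
After step 3 (ADD(z, y)): y=5, z=5
After step 4 (DEC(z)): y=5, z=4
After step 5 (SET(y, 6)): y=6, z=4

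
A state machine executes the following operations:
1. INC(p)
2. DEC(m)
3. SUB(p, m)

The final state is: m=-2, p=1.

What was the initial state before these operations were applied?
m=-1, p=-2

Working backwards:
Final state: m=-2, p=1
Before step 3 (SUB(p, m)): m=-2, p=-1
Before step 2 (DEC(m)): m=-1, p=-1
Before step 1 (INC(p)): m=-1, p=-2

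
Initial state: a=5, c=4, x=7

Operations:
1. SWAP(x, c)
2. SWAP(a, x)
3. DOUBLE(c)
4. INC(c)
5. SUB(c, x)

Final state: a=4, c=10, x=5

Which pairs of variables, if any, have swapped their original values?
None

Comparing initial and final values:
a: 5 → 4
c: 4 → 10
x: 7 → 5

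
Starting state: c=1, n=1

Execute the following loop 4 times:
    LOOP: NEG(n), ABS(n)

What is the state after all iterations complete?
c=1, n=1

Iteration trace:
Start: c=1, n=1
After iteration 1: c=1, n=1
After iteration 2: c=1, n=1
After iteration 3: c=1, n=1
After iteration 4: c=1, n=1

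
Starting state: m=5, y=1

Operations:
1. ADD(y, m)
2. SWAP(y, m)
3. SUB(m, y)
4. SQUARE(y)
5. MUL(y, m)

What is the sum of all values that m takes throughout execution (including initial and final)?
19

Values of m at each step:
Initial: m = 5
After step 1: m = 5
After step 2: m = 6
After step 3: m = 1
After step 4: m = 1
After step 5: m = 1
Sum = 5 + 5 + 6 + 1 + 1 + 1 = 19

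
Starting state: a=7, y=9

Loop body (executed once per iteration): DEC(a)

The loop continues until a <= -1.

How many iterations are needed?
8

Tracing iterations:
Initial: a=7, y=9
After iteration 1: a=6, y=9
After iteration 2: a=5, y=9
After iteration 3: a=4, y=9
After iteration 4: a=3, y=9
After iteration 5: a=2, y=9
After iteration 6: a=1, y=9
After iteration 7: a=0, y=9
After iteration 8: a=-1, y=9
a <= -1 now holds, so the loop exits after 8 iterations.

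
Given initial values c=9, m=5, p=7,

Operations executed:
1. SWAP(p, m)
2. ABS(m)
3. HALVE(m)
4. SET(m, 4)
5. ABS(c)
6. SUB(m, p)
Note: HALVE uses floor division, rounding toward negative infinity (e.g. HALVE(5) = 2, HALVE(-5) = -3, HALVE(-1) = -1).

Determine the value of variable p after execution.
p = 5

Tracing execution:
Step 1: SWAP(p, m) → p = 5
Step 2: ABS(m) → p = 5
Step 3: HALVE(m) → p = 5
Step 4: SET(m, 4) → p = 5
Step 5: ABS(c) → p = 5
Step 6: SUB(m, p) → p = 5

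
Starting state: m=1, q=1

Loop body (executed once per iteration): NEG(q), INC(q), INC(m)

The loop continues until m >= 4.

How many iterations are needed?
3

Tracing iterations:
Initial: m=1, q=1
After iteration 1: m=2, q=0
After iteration 2: m=3, q=1
After iteration 3: m=4, q=0
m >= 4 now holds, so the loop exits after 3 iterations.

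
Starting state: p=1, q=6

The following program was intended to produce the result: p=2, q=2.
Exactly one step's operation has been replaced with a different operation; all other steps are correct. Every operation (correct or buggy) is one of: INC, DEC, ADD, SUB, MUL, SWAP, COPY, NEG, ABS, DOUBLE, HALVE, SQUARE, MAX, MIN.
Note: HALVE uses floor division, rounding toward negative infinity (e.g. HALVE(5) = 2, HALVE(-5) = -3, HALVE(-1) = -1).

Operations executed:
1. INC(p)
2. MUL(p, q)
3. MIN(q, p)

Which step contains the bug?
Step 2

Trace with buggy code:
Initial: p=1, q=6
After step 1: p=2, q=6
After step 2: p=12, q=6
After step 3: p=12, q=6
Actual final p=12, q=6 ≠ expected p=2, q=2.
Step 2 is the only position where a single-operation replacement can produce the expected result.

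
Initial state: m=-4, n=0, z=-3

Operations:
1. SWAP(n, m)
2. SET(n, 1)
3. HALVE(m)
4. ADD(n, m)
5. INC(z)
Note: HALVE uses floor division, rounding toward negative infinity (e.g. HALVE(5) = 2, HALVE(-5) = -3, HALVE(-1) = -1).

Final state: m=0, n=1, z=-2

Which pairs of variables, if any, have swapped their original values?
None

Comparing initial and final values:
n: 0 → 1
z: -3 → -2
m: -4 → 0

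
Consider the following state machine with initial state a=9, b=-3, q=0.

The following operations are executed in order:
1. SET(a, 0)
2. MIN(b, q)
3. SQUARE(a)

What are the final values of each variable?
{a: 0, b: -3, q: 0}

Step-by-step execution:
Initial: a=9, b=-3, q=0
After step 1 (SET(a, 0)): a=0, b=-3, q=0
After step 2 (MIN(b, q)): a=0, b=-3, q=0
After step 3 (SQUARE(a)): a=0, b=-3, q=0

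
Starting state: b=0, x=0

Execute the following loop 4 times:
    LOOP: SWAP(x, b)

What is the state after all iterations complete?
b=0, x=0

Iteration trace:
Start: b=0, x=0
After iteration 1: b=0, x=0
After iteration 2: b=0, x=0
After iteration 3: b=0, x=0
After iteration 4: b=0, x=0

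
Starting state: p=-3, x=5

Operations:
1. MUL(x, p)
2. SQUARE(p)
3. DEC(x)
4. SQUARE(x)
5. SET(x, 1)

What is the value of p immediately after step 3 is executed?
p = 9

Tracing p through execution:
Initial: p = -3
After step 1 (MUL(x, p)): p = -3
After step 2 (SQUARE(p)): p = 9
After step 3 (DEC(x)): p = 9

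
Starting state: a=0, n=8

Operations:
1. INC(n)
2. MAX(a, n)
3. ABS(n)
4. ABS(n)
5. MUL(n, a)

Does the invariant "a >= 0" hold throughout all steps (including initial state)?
Yes

The invariant holds at every step.

State at each step:
Initial: a=0, n=8
After step 1: a=0, n=9
After step 2: a=9, n=9
After step 3: a=9, n=9
After step 4: a=9, n=9
After step 5: a=9, n=81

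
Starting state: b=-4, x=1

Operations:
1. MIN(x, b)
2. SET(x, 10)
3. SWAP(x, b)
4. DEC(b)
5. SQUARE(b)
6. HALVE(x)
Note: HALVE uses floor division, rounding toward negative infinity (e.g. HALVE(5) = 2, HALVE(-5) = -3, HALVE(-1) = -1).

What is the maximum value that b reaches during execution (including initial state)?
81

Values of b at each step:
Initial: b = -4
After step 1: b = -4
After step 2: b = -4
After step 3: b = 10
After step 4: b = 9
After step 5: b = 81 ← maximum
After step 6: b = 81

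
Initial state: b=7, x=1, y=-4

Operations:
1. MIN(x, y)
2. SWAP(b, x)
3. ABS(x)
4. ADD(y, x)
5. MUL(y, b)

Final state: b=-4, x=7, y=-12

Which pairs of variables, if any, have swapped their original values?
None

Comparing initial and final values:
x: 1 → 7
y: -4 → -12
b: 7 → -4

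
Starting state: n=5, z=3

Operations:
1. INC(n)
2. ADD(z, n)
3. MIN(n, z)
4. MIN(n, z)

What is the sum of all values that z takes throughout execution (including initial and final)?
33

Values of z at each step:
Initial: z = 3
After step 1: z = 3
After step 2: z = 9
After step 3: z = 9
After step 4: z = 9
Sum = 3 + 3 + 9 + 9 + 9 = 33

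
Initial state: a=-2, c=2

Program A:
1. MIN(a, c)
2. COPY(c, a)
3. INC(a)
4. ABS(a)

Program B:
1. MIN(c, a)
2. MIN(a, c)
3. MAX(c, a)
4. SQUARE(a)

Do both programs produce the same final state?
No

Program A final state: a=1, c=-2
Program B final state: a=4, c=-2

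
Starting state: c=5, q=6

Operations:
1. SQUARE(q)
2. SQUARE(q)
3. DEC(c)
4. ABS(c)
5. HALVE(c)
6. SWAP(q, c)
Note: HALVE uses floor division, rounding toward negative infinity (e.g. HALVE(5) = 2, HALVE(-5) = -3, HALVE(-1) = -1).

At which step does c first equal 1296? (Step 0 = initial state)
Step 6

Tracing c:
Initial: c = 5
After step 1: c = 5
After step 2: c = 5
After step 3: c = 4
After step 4: c = 4
After step 5: c = 2
After step 6: c = 1296 ← first occurrence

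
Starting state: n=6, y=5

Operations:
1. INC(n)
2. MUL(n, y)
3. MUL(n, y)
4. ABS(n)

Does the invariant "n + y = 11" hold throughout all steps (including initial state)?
No, violated after step 1

The invariant is violated after step 1.

State at each step:
Initial: n=6, y=5
After step 1: n=7, y=5
After step 2: n=35, y=5
After step 3: n=175, y=5
After step 4: n=175, y=5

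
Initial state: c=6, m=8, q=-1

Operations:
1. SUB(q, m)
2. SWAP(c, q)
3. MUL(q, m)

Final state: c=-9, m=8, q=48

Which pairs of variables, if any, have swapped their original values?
None

Comparing initial and final values:
c: 6 → -9
q: -1 → 48
m: 8 → 8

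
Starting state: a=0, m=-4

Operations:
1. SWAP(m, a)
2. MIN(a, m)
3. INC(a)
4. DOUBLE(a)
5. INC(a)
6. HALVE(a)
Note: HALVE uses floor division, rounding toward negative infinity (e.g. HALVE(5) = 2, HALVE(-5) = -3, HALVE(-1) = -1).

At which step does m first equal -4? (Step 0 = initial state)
Step 0

Tracing m:
Initial: m = -4 ← first occurrence
After step 1: m = 0
After step 2: m = 0
After step 3: m = 0
After step 4: m = 0
After step 5: m = 0
After step 6: m = 0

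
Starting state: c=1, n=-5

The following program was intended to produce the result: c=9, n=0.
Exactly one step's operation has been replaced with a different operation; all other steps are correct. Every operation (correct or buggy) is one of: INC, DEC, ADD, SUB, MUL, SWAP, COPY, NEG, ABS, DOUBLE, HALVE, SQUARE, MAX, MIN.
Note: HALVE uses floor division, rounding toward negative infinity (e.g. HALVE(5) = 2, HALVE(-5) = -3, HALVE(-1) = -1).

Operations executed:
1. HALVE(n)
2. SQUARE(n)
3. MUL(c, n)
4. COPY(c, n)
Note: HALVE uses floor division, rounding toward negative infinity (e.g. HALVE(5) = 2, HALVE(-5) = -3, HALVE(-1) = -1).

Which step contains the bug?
Step 4

Trace with buggy code:
Initial: c=1, n=-5
After step 1: c=1, n=-3
After step 2: c=1, n=9
After step 3: c=9, n=9
After step 4: c=9, n=9
Actual final c=9, n=9 ≠ expected c=9, n=0.
Step 4 is the only position where a single-operation replacement can produce the expected result.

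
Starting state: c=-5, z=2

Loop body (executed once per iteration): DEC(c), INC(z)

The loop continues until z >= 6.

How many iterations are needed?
4

Tracing iterations:
Initial: c=-5, z=2
After iteration 1: c=-6, z=3
After iteration 2: c=-7, z=4
After iteration 3: c=-8, z=5
After iteration 4: c=-9, z=6
z >= 6 now holds, so the loop exits after 4 iterations.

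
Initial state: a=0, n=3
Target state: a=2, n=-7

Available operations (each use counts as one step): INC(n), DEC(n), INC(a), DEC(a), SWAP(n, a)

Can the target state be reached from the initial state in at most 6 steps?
No

The target state cannot be reached within 6 steps.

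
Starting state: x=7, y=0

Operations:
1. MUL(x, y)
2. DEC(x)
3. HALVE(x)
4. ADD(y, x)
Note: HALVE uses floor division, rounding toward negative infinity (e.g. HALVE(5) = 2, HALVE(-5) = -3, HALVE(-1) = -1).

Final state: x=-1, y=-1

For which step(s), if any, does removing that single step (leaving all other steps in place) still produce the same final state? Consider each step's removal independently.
Step(s) 3

Testing removal of each single step:
Without step 1: final = x=3, y=3 (different)
Without step 2: final = x=0, y=0 (different)
Without step 3: final = x=-1, y=-1 (same)
Without step 4: final = x=-1, y=0 (different)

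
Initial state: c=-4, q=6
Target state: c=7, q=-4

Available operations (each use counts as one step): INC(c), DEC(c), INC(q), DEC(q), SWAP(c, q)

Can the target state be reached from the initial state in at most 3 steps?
Yes

Path (2 steps): INC(q) → SWAP(c, q)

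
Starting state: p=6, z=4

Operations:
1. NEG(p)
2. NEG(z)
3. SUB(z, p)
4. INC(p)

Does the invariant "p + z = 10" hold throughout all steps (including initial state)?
No, violated after step 1

The invariant is violated after step 1.

State at each step:
Initial: p=6, z=4
After step 1: p=-6, z=4
After step 2: p=-6, z=-4
After step 3: p=-6, z=2
After step 4: p=-5, z=2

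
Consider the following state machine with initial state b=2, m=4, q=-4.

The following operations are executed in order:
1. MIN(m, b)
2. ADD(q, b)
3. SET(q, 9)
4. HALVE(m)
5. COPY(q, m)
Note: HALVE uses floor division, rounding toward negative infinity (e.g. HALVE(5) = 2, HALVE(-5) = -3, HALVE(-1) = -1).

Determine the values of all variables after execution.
{b: 2, m: 1, q: 1}

Step-by-step execution:
Initial: b=2, m=4, q=-4
After step 1 (MIN(m, b)): b=2, m=2, q=-4
After step 2 (ADD(q, b)): b=2, m=2, q=-2
After step 3 (SET(q, 9)): b=2, m=2, q=9
After step 4 (HALVE(m)): b=2, m=1, q=9
After step 5 (COPY(q, m)): b=2, m=1, q=1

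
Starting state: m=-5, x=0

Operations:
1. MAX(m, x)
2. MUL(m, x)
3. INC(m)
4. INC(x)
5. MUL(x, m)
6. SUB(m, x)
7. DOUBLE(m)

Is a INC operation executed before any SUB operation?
Yes

First INC: step 3
First SUB: step 6
Since 3 < 6, INC comes first.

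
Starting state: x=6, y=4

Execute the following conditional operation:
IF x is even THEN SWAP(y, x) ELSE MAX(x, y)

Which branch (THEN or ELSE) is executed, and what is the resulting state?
Branch: THEN, Final state: x=4, y=6

Evaluating condition: x is even
Condition is True, so THEN branch executes
After SWAP(y, x): x=4, y=6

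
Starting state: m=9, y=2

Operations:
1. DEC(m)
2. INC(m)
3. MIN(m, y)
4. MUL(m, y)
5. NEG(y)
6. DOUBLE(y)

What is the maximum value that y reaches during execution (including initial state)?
2

Values of y at each step:
Initial: y = 2 ← maximum
After step 1: y = 2
After step 2: y = 2
After step 3: y = 2
After step 4: y = 2
After step 5: y = -2
After step 6: y = -4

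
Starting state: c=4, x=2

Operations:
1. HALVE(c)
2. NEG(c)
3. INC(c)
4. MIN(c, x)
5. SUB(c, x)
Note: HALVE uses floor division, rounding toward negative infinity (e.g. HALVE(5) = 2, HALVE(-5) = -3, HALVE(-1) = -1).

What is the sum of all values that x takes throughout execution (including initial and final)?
12

Values of x at each step:
Initial: x = 2
After step 1: x = 2
After step 2: x = 2
After step 3: x = 2
After step 4: x = 2
After step 5: x = 2
Sum = 2 + 2 + 2 + 2 + 2 + 2 = 12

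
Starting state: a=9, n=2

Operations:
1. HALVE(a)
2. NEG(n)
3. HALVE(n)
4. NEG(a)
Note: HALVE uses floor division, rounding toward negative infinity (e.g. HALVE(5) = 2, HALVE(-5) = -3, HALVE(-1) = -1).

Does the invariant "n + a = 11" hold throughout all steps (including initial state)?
No, violated after step 1

The invariant is violated after step 1.

State at each step:
Initial: a=9, n=2
After step 1: a=4, n=2
After step 2: a=4, n=-2
After step 3: a=4, n=-1
After step 4: a=-4, n=-1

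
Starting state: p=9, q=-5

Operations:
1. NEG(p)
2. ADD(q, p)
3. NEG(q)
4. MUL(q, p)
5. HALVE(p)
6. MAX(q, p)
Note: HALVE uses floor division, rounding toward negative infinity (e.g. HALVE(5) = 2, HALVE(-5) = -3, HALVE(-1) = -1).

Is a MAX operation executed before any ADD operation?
No

First MAX: step 6
First ADD: step 2
Since 6 > 2, ADD comes first.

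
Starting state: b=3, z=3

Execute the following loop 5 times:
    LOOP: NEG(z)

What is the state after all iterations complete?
b=3, z=-3

Iteration trace:
Start: b=3, z=3
After iteration 1: b=3, z=-3
After iteration 2: b=3, z=3
After iteration 3: b=3, z=-3
After iteration 4: b=3, z=3
After iteration 5: b=3, z=-3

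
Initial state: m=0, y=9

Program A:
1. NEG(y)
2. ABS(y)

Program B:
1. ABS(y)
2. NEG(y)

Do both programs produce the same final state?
No

Program A final state: m=0, y=9
Program B final state: m=0, y=-9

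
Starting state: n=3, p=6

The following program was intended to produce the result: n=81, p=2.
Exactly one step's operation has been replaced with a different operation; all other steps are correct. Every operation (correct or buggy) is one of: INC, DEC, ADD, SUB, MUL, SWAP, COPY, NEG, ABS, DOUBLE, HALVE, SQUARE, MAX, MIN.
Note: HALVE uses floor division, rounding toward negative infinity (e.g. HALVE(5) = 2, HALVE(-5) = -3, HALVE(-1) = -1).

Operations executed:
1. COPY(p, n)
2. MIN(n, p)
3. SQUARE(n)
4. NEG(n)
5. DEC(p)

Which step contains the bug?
Step 4

Trace with buggy code:
Initial: n=3, p=6
After step 1: n=3, p=3
After step 2: n=3, p=3
After step 3: n=9, p=3
After step 4: n=-9, p=3
After step 5: n=-9, p=2
Actual final n=-9, p=2 ≠ expected n=81, p=2.
Step 4 is the only position where a single-operation replacement can produce the expected result.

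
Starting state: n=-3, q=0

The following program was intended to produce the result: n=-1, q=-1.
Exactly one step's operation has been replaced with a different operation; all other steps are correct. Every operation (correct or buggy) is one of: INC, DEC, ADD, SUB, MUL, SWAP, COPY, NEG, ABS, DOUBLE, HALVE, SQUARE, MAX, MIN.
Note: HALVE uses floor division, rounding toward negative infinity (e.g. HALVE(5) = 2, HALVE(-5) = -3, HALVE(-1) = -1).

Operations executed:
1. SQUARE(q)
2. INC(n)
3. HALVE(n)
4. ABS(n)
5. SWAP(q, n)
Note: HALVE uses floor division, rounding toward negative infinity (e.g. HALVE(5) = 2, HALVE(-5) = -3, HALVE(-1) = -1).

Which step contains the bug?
Step 4

Trace with buggy code:
Initial: n=-3, q=0
After step 1: n=-3, q=0
After step 2: n=-2, q=0
After step 3: n=-1, q=0
After step 4: n=1, q=0
After step 5: n=0, q=1
Actual final n=0, q=1 ≠ expected n=-1, q=-1.
Step 4 is the only position where a single-operation replacement can produce the expected result.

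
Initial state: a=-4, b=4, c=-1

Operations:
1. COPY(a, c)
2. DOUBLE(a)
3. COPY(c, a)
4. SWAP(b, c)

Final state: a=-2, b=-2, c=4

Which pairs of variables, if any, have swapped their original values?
None

Comparing initial and final values:
c: -1 → 4
a: -4 → -2
b: 4 → -2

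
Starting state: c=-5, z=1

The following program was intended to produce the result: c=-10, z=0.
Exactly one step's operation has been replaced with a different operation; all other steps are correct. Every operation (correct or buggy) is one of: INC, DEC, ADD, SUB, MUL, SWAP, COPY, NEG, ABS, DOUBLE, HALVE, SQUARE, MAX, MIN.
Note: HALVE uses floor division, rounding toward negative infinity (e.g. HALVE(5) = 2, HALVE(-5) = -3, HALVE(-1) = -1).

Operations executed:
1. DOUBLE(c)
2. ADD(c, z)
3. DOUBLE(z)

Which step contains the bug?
Step 2

Trace with buggy code:
Initial: c=-5, z=1
After step 1: c=-10, z=1
After step 2: c=-9, z=1
After step 3: c=-9, z=2
Actual final c=-9, z=2 ≠ expected c=-10, z=0.
Step 2 is the only position where a single-operation replacement can produce the expected result.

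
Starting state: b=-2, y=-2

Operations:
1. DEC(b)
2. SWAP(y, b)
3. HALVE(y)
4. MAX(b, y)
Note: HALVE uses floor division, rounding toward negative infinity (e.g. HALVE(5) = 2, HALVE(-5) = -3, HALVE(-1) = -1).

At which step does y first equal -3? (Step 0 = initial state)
Step 2

Tracing y:
Initial: y = -2
After step 1: y = -2
After step 2: y = -3 ← first occurrence
After step 3: y = -2
After step 4: y = -2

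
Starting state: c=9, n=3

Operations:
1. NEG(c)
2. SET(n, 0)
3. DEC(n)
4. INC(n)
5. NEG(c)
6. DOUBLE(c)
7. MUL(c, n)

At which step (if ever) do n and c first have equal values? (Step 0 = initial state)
Step 7

n and c first become equal after step 7.

Comparing values at each step:
Initial: n=3, c=9
After step 1: n=3, c=-9
After step 2: n=0, c=-9
After step 3: n=-1, c=-9
After step 4: n=0, c=-9
After step 5: n=0, c=9
After step 6: n=0, c=18
After step 7: n=0, c=0 ← equal!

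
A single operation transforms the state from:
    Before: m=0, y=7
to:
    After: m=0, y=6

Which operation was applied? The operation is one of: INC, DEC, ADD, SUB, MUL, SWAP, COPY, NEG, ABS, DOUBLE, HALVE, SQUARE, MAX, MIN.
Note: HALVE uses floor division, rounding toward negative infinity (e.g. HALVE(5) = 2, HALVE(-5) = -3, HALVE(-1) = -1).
DEC(y)

Analyzing the change:
Before: m=0, y=7
After: m=0, y=6
Variable y changed from 7 to 6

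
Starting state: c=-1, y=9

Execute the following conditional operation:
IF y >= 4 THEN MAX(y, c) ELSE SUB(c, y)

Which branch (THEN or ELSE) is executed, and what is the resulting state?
Branch: THEN, Final state: c=-1, y=9

Evaluating condition: y >= 4
y = 9
Condition is True, so THEN branch executes
After MAX(y, c): c=-1, y=9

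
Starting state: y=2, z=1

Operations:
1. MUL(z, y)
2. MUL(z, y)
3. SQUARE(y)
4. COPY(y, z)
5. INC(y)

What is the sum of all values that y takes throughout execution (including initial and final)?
19

Values of y at each step:
Initial: y = 2
After step 1: y = 2
After step 2: y = 2
After step 3: y = 4
After step 4: y = 4
After step 5: y = 5
Sum = 2 + 2 + 2 + 4 + 4 + 5 = 19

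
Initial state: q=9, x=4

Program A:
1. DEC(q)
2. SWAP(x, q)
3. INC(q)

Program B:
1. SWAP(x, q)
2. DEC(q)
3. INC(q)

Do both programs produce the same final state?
No

Program A final state: q=5, x=8
Program B final state: q=4, x=9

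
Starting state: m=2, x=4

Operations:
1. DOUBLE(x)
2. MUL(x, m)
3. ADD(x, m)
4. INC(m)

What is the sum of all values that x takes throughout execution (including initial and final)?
64

Values of x at each step:
Initial: x = 4
After step 1: x = 8
After step 2: x = 16
After step 3: x = 18
After step 4: x = 18
Sum = 4 + 8 + 16 + 18 + 18 = 64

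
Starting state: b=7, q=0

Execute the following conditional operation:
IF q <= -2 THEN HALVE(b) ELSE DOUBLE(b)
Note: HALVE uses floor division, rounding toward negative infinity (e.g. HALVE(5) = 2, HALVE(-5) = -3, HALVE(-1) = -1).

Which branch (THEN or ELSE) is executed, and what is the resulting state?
Branch: ELSE, Final state: b=14, q=0

Evaluating condition: q <= -2
q = 0
Condition is False, so ELSE branch executes
After DOUBLE(b): b=14, q=0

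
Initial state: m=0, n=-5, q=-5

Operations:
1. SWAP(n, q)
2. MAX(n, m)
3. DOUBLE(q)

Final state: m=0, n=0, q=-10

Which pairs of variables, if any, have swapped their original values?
None

Comparing initial and final values:
n: -5 → 0
q: -5 → -10
m: 0 → 0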